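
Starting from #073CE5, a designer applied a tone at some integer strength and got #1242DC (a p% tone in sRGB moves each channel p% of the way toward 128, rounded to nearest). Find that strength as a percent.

#073CE5 is rgb(7, 60, 229); #1242DC is rgb(18, 66, 220).
On the R channel (widest range): 18 ≈ 7 + (p/100)(128 − 7), so p ≈ 100×(18 − 7)/(128 − 7) = 1100/121 = 9.09.
p = 9 reproduces all three channels after rounding.

9%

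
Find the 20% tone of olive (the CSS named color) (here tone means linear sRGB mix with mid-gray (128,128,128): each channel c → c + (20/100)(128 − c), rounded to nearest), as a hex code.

CSS olive is rgb(128, 128, 0).
A 20% tone moves each channel 20% toward 128:
  R: 128 + 0.2×(128−128) = 128 + 0 = 128 → 128
  G: 128 + 0 = 128 → 128
  B: 0 + 25.6 = 25.6 → 26
rgb(128, 128, 26) = #80801A.

#80801A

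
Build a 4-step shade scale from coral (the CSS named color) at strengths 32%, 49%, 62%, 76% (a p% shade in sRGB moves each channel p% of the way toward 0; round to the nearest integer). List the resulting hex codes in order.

CSS coral is rgb(255, 127, 80).
32%: (255 − 81.6 = 173.4→173, 127 − 40.64 = 86.36→86, 80 − 25.6 = 54.4→54) → #AD5636
49%: (255 − 124.95 = 130.05→130, 127 − 62.23 = 64.77→65, 80 − 39.2 = 40.8→41) → #824129
62%: (255 − 158.1 = 96.9→97, 127 − 78.74 = 48.26→48, 80 − 49.6 = 30.4→30) → #61301E
76%: (255 − 193.8 = 61.2→61, 127 − 96.52 = 30.48→30, 80 − 60.8 = 19.2→19) → #3D1E13

#AD5636, #824129, #61301E, #3D1E13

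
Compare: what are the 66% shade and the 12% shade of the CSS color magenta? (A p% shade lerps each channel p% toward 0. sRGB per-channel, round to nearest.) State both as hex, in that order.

CSS magenta is rgb(255, 0, 255).
66% shade:
  R: 255 + 0.66×(0−255) = 255 − 168.3 = 86.7 → 87
  G: 0 + 0.66×(0−0) = 0 + 0 = 0 → 0
  B: 255 + 0.66×(0−255) = 255 − 168.3 = 86.7 → 87
  → #570057
12% shade:
  R: 255 + 0.12×(0−255) = 255 − 30.6 = 224.4 → 224
  G: 0 + 0.12×(0−0) = 0 + 0 = 0 → 0
  B: 255 + 0.12×(0−255) = 255 − 30.6 = 224.4 → 224
  → #E000E0

#570057, #E000E0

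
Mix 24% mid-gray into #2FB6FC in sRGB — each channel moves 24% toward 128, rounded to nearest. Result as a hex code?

#42A9DE

#2FB6FC is rgb(47, 182, 252).
A 24% tone moves each channel 24% toward 128:
  R: 47 + 19.44 = 66.44 → 66
  G: 182 + 0.24×(128−182) = 182 − 12.96 = 169.04 → 169
  B: 252 + 0.24×(128−252) = 252 − 29.76 = 222.24 → 222
rgb(66, 169, 222) = #42A9DE.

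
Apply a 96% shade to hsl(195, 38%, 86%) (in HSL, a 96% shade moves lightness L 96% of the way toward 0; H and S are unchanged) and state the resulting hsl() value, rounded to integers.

L moves 96% from 86 toward 0: 86 − 82.56 = 3.44 → 3.
H and S are unchanged.

hsl(195, 38%, 3%)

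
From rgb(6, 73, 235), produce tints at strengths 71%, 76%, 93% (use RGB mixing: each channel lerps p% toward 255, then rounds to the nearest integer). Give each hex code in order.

71%: (6 + 176.79 = 182.79→183, 73 + 129.22 = 202.22→202, 235 + 14.2 = 249.2→249) → #B7CAF9
76%: (6 + 189.24 = 195.24→195, 73 + 138.32 = 211.32→211, 235 + 15.2 = 250.2→250) → #C3D3FA
93%: (6 + 231.57 = 237.57→238, 73 + 169.26 = 242.26→242, 235 + 18.6 = 253.6→254) → #EEF2FE

#B7CAF9, #C3D3FA, #EEF2FE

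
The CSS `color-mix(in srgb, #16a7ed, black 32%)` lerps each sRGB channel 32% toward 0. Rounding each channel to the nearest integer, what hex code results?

#0f72a1

#16a7ed is rgb(22, 167, 237).
Lerp each channel 32% toward 0:
  R: 22 + 0.32×(0−22) = 22 − 7.04 = 14.96 → 15
  G: 167 + 0.32×(0−167) = 167 − 53.44 = 113.56 → 114
  B: 237 − 75.84 = 161.16 → 161
rgb(15, 114, 161) = #0f72a1.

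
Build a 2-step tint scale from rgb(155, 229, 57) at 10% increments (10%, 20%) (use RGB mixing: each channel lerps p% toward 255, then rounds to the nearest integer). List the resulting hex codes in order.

10%: (155 + 10 = 165→165, 229 + 2.6 = 231.6→232, 57 + 19.8 = 76.8→77) → #a5e84d
20%: (155 + 20 = 175→175, 229 + 5.2 = 234.2→234, 57 + 39.6 = 96.6→97) → #afea61

#a5e84d, #afea61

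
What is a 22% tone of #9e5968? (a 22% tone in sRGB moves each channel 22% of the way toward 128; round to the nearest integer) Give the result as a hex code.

#97626d

#9e5968 is rgb(158, 89, 104).
Per channel, c → c + 0.22(128 − c):
  R: 158 − 6.6 = 151.4 → 151
  G: 89 + 0.22×(128−89) = 89 + 8.58 = 97.58 → 98
  B: 104 + 0.22×(128−104) = 104 + 5.28 = 109.28 → 109
rgb(151, 98, 109) = #97626d.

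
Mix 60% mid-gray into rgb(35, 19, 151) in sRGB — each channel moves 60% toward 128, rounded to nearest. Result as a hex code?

#5B5489

A 60% tone moves each channel 60% toward 128:
  R: 35 + 55.8 = 90.8 → 91
  G: 19 + 0.6×(128−19) = 19 + 65.4 = 84.4 → 84
  B: 151 + 0.6×(128−151) = 151 − 13.8 = 137.2 → 137
rgb(91, 84, 137) = #5B5489.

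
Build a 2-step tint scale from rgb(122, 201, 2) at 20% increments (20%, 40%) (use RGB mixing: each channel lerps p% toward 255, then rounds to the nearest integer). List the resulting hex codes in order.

20%: (122 + 26.6 = 148.6→149, 201 + 10.8 = 211.8→212, 2 + 50.6 = 52.6→53) → #95D435
40%: (122 + 53.2 = 175.2→175, 201 + 21.6 = 222.6→223, 2 + 101.2 = 103.2→103) → #AFDF67

#95D435, #AFDF67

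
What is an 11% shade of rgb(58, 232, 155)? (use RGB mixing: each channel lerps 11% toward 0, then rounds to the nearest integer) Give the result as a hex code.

Per channel, c → c + 0.11(0 − c):
  R: 58 − 6.38 = 51.62 → 52
  G: 232 − 25.52 = 206.48 → 206
  B: 155 − 17.05 = 137.95 → 138
rgb(52, 206, 138) = #34ce8a.

#34ce8a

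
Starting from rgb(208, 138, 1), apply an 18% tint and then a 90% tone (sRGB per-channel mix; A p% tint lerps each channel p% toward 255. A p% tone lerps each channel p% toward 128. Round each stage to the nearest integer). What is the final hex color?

#898378

Lerp each channel 18% toward 255:
  R: 208 + 0.18×(255−208) = 208 + 8.46 = 216.46 → 216
  G: 138 + 0.18×(255−138) = 138 + 21.06 = 159.06 → 159
  B: 1 + 45.72 = 46.72 → 47
After the tint: rgb(216, 159, 47) = #D89F2F.
Per channel, c → c + 0.9(128 − c):
  R: 216 + 0.9×(128−216) = 216 − 79.2 = 136.8 → 137
  G: 159 + 0.9×(128−159) = 159 − 27.9 = 131.1 → 131
  B: 47 + 0.9×(128−47) = 47 + 72.9 = 119.9 → 120
rgb(137, 131, 120) = #898378.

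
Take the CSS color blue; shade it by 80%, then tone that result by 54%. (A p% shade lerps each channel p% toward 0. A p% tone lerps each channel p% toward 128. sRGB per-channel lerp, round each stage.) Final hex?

#45455D

CSS blue is rgb(0, 0, 255).
Per channel, c → c + 0.8(0 − c):
  R: 0 + 0 = 0 → 0
  G: 0 + 0 = 0 → 0
  B: 255 + 0.8×(0−255) = 255 − 204 = 51 → 51
After the shade: rgb(0, 0, 51) = #000033.
Lerp each channel 54% toward 128:
  R: 0 + 69.12 = 69.12 → 69
  G: 0 + 0.54×(128−0) = 0 + 69.12 = 69.12 → 69
  B: 51 + 0.54×(128−51) = 51 + 41.58 = 92.58 → 93
rgb(69, 69, 93) = #45455D.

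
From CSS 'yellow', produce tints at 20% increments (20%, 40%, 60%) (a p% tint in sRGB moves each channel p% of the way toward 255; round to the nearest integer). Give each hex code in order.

CSS yellow is rgb(255, 255, 0).
20%: (255→255, 255→255, 0 + 51 = 51→51) → #ffff33
40%: (255→255, 255→255, 0 + 102 = 102→102) → #ffff66
60%: (255→255, 255→255, 0 + 153 = 153→153) → #ffff99

#ffff33, #ffff66, #ffff99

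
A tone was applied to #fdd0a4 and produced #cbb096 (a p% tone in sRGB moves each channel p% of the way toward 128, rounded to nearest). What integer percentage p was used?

#fdd0a4 is rgb(253, 208, 164); #cbb096 is rgb(203, 176, 150).
On the R channel (widest range): 203 ≈ 253 + (p/100)(128 − 253), so p ≈ 100×(203 − 253)/(128 − 253) = -5000/-125 = 40.00.
p = 40 reproduces all three channels after rounding.

40%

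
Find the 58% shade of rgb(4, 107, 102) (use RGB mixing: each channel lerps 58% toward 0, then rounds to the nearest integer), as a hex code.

Lerp each channel 58% toward 0:
  R: 4 + 0.58×(0−4) = 4 − 2.32 = 1.68 → 2
  G: 107 + 0.58×(0−107) = 107 − 62.06 = 44.94 → 45
  B: 102 − 59.16 = 42.84 → 43
rgb(2, 45, 43) = #022D2B.

#022D2B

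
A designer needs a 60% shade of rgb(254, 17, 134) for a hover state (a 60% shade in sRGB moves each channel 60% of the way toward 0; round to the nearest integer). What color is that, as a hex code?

#660736

Per channel, c → c + 0.6(0 − c):
  R: 254 + 0.6×(0−254) = 254 − 152.4 = 101.6 → 102
  G: 17 − 10.2 = 6.8 → 7
  B: 134 − 80.4 = 53.6 → 54
rgb(102, 7, 54) = #660736.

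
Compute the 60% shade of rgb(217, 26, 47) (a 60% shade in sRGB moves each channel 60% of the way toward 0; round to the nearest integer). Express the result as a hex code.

#570A13

A 60% shade moves each channel 60% toward 0:
  R: 217 − 130.2 = 86.8 → 87
  G: 26 − 15.6 = 10.4 → 10
  B: 47 − 28.2 = 18.8 → 19
rgb(87, 10, 19) = #570A13.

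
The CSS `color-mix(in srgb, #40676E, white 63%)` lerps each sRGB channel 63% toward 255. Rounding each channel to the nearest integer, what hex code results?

#40676E is rgb(64, 103, 110).
A 63% tint moves each channel 63% toward 255:
  R: 64 + 0.63×(255−64) = 64 + 120.33 = 184.33 → 184
  G: 103 + 0.63×(255−103) = 103 + 95.76 = 198.76 → 199
  B: 110 + 91.35 = 201.35 → 201
rgb(184, 199, 201) = #B8C7C9.

#B8C7C9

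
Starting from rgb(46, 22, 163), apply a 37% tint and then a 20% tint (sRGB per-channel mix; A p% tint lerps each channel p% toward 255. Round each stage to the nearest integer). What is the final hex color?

#9589d1

A 37% tint moves each channel 37% toward 255:
  R: 46 + 77.33 = 123.33 → 123
  G: 22 + 0.37×(255−22) = 22 + 86.21 = 108.21 → 108
  B: 163 + 0.37×(255−163) = 163 + 34.04 = 197.04 → 197
After the tint: rgb(123, 108, 197) = #7b6cc5.
Lerp each channel 20% toward 255:
  R: 123 + 26.4 = 149.4 → 149
  G: 108 + 29.4 = 137.4 → 137
  B: 197 + 0.2×(255−197) = 197 + 11.6 = 208.6 → 209
rgb(149, 137, 209) = #9589d1.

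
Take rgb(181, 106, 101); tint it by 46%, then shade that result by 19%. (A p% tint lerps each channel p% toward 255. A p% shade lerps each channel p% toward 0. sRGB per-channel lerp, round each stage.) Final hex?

#AE8E8B

Lerp each channel 46% toward 255:
  R: 181 + 34.04 = 215.04 → 215
  G: 106 + 0.46×(255−106) = 106 + 68.54 = 174.54 → 175
  B: 101 + 0.46×(255−101) = 101 + 70.84 = 171.84 → 172
After the tint: rgb(215, 175, 172) = #D7AFAC.
Lerp each channel 19% toward 0:
  R: 215 − 40.85 = 174.15 → 174
  G: 175 + 0.19×(0−175) = 175 − 33.25 = 141.75 → 142
  B: 172 − 32.68 = 139.32 → 139
rgb(174, 142, 139) = #AE8E8B.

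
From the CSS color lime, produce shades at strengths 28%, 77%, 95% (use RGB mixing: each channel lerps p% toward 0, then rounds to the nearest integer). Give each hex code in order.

CSS lime is rgb(0, 255, 0).
28%: (0→0, 255 − 71.4 = 183.6→184, 0→0) → #00B800
77%: (0→0, 255 − 196.35 = 58.65→59, 0→0) → #003B00
95%: (0→0, 255 − 242.25 = 12.75→13, 0→0) → #000D00

#00B800, #003B00, #000D00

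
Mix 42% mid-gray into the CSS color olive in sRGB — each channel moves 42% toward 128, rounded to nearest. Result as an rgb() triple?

rgb(128, 128, 54)

CSS olive is rgb(128, 128, 0).
Lerp each channel 42% toward 128:
  R: 128 + 0.42×(128−128) = 128 + 0 = 128 → 128
  G: 128 + 0 = 128 → 128
  B: 0 + 53.76 = 53.76 → 54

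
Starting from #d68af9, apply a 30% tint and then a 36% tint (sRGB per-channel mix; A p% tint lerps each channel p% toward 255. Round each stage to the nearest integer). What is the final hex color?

#eccbfc

#d68af9 is rgb(214, 138, 249).
A 30% tint moves each channel 30% toward 255:
  R: 214 + 12.3 = 226.3 → 226
  G: 138 + 35.1 = 173.1 → 173
  B: 249 + 0.3×(255−249) = 249 + 1.8 = 250.8 → 251
After the tint: rgb(226, 173, 251) = #e2adfb.
A 36% tint moves each channel 36% toward 255:
  R: 226 + 10.44 = 236.44 → 236
  G: 173 + 0.36×(255−173) = 173 + 29.52 = 202.52 → 203
  B: 251 + 1.44 = 252.44 → 252
rgb(236, 203, 252) = #eccbfc.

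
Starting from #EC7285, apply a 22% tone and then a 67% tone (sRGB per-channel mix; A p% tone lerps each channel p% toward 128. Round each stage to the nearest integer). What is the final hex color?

#9C7C81

#EC7285 is rgb(236, 114, 133).
Lerp each channel 22% toward 128:
  R: 236 + 0.22×(128−236) = 236 − 23.76 = 212.24 → 212
  G: 114 + 0.22×(128−114) = 114 + 3.08 = 117.08 → 117
  B: 133 + 0.22×(128−133) = 133 − 1.1 = 131.9 → 132
After the tone: rgb(212, 117, 132) = #D47584.
A 67% tone moves each channel 67% toward 128:
  R: 212 − 56.28 = 155.72 → 156
  G: 117 + 0.67×(128−117) = 117 + 7.37 = 124.37 → 124
  B: 132 + 0.67×(128−132) = 132 − 2.68 = 129.32 → 129
rgb(156, 124, 129) = #9C7C81.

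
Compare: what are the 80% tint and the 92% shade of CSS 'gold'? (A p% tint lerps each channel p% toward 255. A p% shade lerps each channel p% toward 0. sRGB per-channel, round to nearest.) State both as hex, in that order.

#fff7cc, #141100

CSS gold is rgb(255, 215, 0).
80% tint:
  R: 255 + 0.8×(255−255) = 255 + 0 = 255 → 255
  G: 215 + 0.8×(255−215) = 215 + 32 = 247 → 247
  B: 0 + 204 = 204 → 204
  → #fff7cc
92% shade:
  R: 255 − 234.6 = 20.4 → 20
  G: 215 + 0.92×(0−215) = 215 − 197.8 = 17.2 → 17
  B: 0 + 0 = 0 → 0
  → #141100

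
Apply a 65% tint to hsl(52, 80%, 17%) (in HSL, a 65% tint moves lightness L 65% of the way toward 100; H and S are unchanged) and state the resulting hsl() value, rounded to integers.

L moves 65% from 17 toward 100: 17 + 53.95 = 70.95 → 71.
H and S are unchanged.

hsl(52, 80%, 71%)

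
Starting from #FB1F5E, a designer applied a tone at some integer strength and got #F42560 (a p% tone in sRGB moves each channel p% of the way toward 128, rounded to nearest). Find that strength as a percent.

6%

#FB1F5E is rgb(251, 31, 94); #F42560 is rgb(244, 37, 96).
On the R channel (widest range): 244 ≈ 251 + (p/100)(128 − 251), so p ≈ 100×(244 − 251)/(128 − 251) = -700/-123 = 5.69.
p = 6 reproduces all three channels after rounding.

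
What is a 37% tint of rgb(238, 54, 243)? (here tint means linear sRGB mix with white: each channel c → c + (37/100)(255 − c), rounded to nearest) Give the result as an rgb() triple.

rgb(244, 128, 247)

Lerp each channel 37% toward 255:
  R: 238 + 0.37×(255−238) = 238 + 6.29 = 244.29 → 244
  G: 54 + 74.37 = 128.37 → 128
  B: 243 + 0.37×(255−243) = 243 + 4.44 = 247.44 → 247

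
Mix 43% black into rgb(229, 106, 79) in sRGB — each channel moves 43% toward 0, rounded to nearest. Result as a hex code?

Per channel, c → c + 0.43(0 − c):
  R: 229 − 98.47 = 130.53 → 131
  G: 106 + 0.43×(0−106) = 106 − 45.58 = 60.42 → 60
  B: 79 + 0.43×(0−79) = 79 − 33.97 = 45.03 → 45
rgb(131, 60, 45) = #833C2D.

#833C2D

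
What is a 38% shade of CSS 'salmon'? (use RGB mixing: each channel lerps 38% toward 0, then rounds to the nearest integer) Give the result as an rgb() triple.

rgb(155, 79, 71)

CSS salmon is rgb(250, 128, 114).
Per channel, c → c + 0.38(0 − c):
  R: 250 − 95 = 155 → 155
  G: 128 + 0.38×(0−128) = 128 − 48.64 = 79.36 → 79
  B: 114 + 0.38×(0−114) = 114 − 43.32 = 70.68 → 71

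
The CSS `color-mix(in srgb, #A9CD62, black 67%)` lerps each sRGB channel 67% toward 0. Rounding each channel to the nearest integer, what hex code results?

#384420

#A9CD62 is rgb(169, 205, 98).
Per channel, c → c + 0.67(0 − c):
  R: 169 − 113.23 = 55.77 → 56
  G: 205 − 137.35 = 67.65 → 68
  B: 98 + 0.67×(0−98) = 98 − 65.66 = 32.34 → 32
rgb(56, 68, 32) = #384420.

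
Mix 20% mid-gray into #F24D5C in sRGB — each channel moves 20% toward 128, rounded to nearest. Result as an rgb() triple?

#F24D5C is rgb(242, 77, 92).
A 20% tone moves each channel 20% toward 128:
  R: 242 + 0.2×(128−242) = 242 − 22.8 = 219.2 → 219
  G: 77 + 0.2×(128−77) = 77 + 10.2 = 87.2 → 87
  B: 92 + 7.2 = 99.2 → 99

rgb(219, 87, 99)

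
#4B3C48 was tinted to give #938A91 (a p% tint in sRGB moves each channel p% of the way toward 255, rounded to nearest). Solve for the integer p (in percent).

40%

#4B3C48 is rgb(75, 60, 72); #938A91 is rgb(147, 138, 145).
On the G channel (widest range): 138 ≈ 60 + (p/100)(255 − 60), so p ≈ 100×(138 − 60)/(255 − 60) = 7800/195 = 40.00.
p = 40 reproduces all three channels after rounding.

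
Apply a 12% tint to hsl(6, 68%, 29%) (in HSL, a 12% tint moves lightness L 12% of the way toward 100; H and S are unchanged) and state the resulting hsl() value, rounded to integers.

L moves 12% from 29 toward 100: 29 + 8.52 = 37.52 → 38.
H and S are unchanged.

hsl(6, 68%, 38%)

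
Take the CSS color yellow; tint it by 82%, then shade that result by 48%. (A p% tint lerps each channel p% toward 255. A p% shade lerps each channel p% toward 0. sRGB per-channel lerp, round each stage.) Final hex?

CSS yellow is rgb(255, 255, 0).
Lerp each channel 82% toward 255:
  R: 255 + 0 = 255 → 255
  G: 255 + 0 = 255 → 255
  B: 0 + 0.82×(255−0) = 0 + 209.1 = 209.1 → 209
After the tint: rgb(255, 255, 209) = #FFFFD1.
Lerp each channel 48% toward 0:
  R: 255 + 0.48×(0−255) = 255 − 122.4 = 132.6 → 133
  G: 255 + 0.48×(0−255) = 255 − 122.4 = 132.6 → 133
  B: 209 − 100.32 = 108.68 → 109
rgb(133, 133, 109) = #85856D.

#85856D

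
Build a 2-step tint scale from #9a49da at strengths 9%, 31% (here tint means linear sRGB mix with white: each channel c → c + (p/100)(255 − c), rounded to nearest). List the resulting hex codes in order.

#a359dd, #b981e5

#9a49da is rgb(154, 73, 218).
9%: (154 + 9.09 = 163.09→163, 73 + 16.38 = 89.38→89, 218 + 3.33 = 221.33→221) → #a359dd
31%: (154 + 31.31 = 185.31→185, 73 + 56.42 = 129.42→129, 218 + 11.47 = 229.47→229) → #b981e5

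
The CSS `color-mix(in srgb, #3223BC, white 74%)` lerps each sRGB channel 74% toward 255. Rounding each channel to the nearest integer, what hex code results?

#CAC6EE

#3223BC is rgb(50, 35, 188).
Per channel, c → c + 0.74(255 − c):
  R: 50 + 151.7 = 201.7 → 202
  G: 35 + 0.74×(255−35) = 35 + 162.8 = 197.8 → 198
  B: 188 + 0.74×(255−188) = 188 + 49.58 = 237.58 → 238
rgb(202, 198, 238) = #CAC6EE.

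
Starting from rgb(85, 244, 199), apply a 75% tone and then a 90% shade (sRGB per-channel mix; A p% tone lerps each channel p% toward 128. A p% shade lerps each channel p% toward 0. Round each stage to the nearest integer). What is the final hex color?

Lerp each channel 75% toward 128:
  R: 85 + 0.75×(128−85) = 85 + 32.25 = 117.25 → 117
  G: 244 + 0.75×(128−244) = 244 − 87 = 157 → 157
  B: 199 + 0.75×(128−199) = 199 − 53.25 = 145.75 → 146
After the tone: rgb(117, 157, 146) = #759d92.
Lerp each channel 90% toward 0:
  R: 117 + 0.9×(0−117) = 117 − 105.3 = 11.7 → 12
  G: 157 + 0.9×(0−157) = 157 − 141.3 = 15.7 → 16
  B: 146 − 131.4 = 14.6 → 15
rgb(12, 16, 15) = #0c100f.

#0c100f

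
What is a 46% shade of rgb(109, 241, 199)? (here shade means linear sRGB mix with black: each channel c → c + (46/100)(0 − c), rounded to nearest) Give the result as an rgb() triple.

Per channel, c → c + 0.46(0 − c):
  R: 109 − 50.14 = 58.86 → 59
  G: 241 + 0.46×(0−241) = 241 − 110.86 = 130.14 → 130
  B: 199 − 91.54 = 107.46 → 107

rgb(59, 130, 107)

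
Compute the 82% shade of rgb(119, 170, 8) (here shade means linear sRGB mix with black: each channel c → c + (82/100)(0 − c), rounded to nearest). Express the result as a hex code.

Lerp each channel 82% toward 0:
  R: 119 − 97.58 = 21.42 → 21
  G: 170 + 0.82×(0−170) = 170 − 139.4 = 30.6 → 31
  B: 8 − 6.56 = 1.44 → 1
rgb(21, 31, 1) = #151F01.

#151F01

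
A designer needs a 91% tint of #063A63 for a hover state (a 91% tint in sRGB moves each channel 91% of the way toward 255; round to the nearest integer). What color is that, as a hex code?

#E9EDF1

#063A63 is rgb(6, 58, 99).
Lerp each channel 91% toward 255:
  R: 6 + 226.59 = 232.59 → 233
  G: 58 + 0.91×(255−58) = 58 + 179.27 = 237.27 → 237
  B: 99 + 141.96 = 240.96 → 241
rgb(233, 237, 241) = #E9EDF1.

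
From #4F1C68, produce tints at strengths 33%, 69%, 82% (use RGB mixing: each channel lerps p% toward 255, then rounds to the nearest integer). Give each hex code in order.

#89679A, #C8B9D0, #DFD6E4

#4F1C68 is rgb(79, 28, 104).
33%: (79 + 58.08 = 137.08→137, 28 + 74.91 = 102.91→103, 104 + 49.83 = 153.83→154) → #89679A
69%: (79 + 121.44 = 200.44→200, 28 + 156.63 = 184.63→185, 104 + 104.19 = 208.19→208) → #C8B9D0
82%: (79 + 144.32 = 223.32→223, 28 + 186.14 = 214.14→214, 104 + 123.82 = 227.82→228) → #DFD6E4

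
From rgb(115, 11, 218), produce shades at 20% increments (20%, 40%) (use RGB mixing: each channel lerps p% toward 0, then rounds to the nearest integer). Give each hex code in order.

20%: (115 − 23 = 92→92, 11 − 2.2 = 8.8→9, 218 − 43.6 = 174.4→174) → #5C09AE
40%: (115 − 46 = 69→69, 11 − 4.4 = 6.6→7, 218 − 87.2 = 130.8→131) → #450783

#5C09AE, #450783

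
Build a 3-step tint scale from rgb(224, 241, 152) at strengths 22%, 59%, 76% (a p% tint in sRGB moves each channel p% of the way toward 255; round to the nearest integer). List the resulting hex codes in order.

#e7f4af, #f2f9d5, #f8fce6

22%: (224 + 6.82 = 230.82→231, 241 + 3.08 = 244.08→244, 152 + 22.66 = 174.66→175) → #e7f4af
59%: (224 + 18.29 = 242.29→242, 241 + 8.26 = 249.26→249, 152 + 60.77 = 212.77→213) → #f2f9d5
76%: (224 + 23.56 = 247.56→248, 241 + 10.64 = 251.64→252, 152 + 78.28 = 230.28→230) → #f8fce6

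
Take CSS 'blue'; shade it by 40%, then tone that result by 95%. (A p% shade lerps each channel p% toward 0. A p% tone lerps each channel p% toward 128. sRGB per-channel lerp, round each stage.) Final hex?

CSS blue is rgb(0, 0, 255).
Per channel, c → c + 0.4(0 − c):
  R: 0 + 0.4×(0−0) = 0 + 0 = 0 → 0
  G: 0 + 0.4×(0−0) = 0 + 0 = 0 → 0
  B: 255 + 0.4×(0−255) = 255 − 102 = 153 → 153
After the shade: rgb(0, 0, 153) = #000099.
Lerp each channel 95% toward 128:
  R: 0 + 0.95×(128−0) = 0 + 121.6 = 121.6 → 122
  G: 0 + 0.95×(128−0) = 0 + 121.6 = 121.6 → 122
  B: 153 + 0.95×(128−153) = 153 − 23.75 = 129.25 → 129
rgb(122, 122, 129) = #7a7a81.

#7a7a81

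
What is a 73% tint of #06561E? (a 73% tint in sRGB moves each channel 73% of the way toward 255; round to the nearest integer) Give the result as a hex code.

#BCD1C2

#06561E is rgb(6, 86, 30).
Per channel, c → c + 0.73(255 − c):
  R: 6 + 0.73×(255−6) = 6 + 181.77 = 187.77 → 188
  G: 86 + 123.37 = 209.37 → 209
  B: 30 + 0.73×(255−30) = 30 + 164.25 = 194.25 → 194
rgb(188, 209, 194) = #BCD1C2.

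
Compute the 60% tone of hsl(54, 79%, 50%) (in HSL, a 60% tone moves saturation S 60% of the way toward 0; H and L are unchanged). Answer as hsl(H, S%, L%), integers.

S moves 60% from 79 toward 0: 79 − 47.4 = 31.6 → 32.
H and L are unchanged.

hsl(54, 32%, 50%)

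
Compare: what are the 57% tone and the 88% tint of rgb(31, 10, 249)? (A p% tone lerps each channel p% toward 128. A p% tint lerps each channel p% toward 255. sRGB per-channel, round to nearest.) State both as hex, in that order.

57% tone:
  R: 31 + 55.29 = 86.29 → 86
  G: 10 + 0.57×(128−10) = 10 + 67.26 = 77.26 → 77
  B: 249 + 0.57×(128−249) = 249 − 68.97 = 180.03 → 180
  → #564DB4
88% tint:
  R: 31 + 197.12 = 228.12 → 228
  G: 10 + 215.6 = 225.6 → 226
  B: 249 + 5.28 = 254.28 → 254
  → #E4E2FE

#564DB4, #E4E2FE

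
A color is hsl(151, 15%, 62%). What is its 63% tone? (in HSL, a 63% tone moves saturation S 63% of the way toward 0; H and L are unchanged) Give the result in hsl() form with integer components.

hsl(151, 6%, 62%)

S moves 63% from 15 toward 0: 15 − 9.45 = 5.55 → 6.
H and L are unchanged.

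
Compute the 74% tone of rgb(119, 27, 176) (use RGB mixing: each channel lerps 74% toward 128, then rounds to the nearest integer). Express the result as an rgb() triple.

rgb(126, 102, 140)

Lerp each channel 74% toward 128:
  R: 119 + 6.66 = 125.66 → 126
  G: 27 + 0.74×(128−27) = 27 + 74.74 = 101.74 → 102
  B: 176 − 35.52 = 140.48 → 140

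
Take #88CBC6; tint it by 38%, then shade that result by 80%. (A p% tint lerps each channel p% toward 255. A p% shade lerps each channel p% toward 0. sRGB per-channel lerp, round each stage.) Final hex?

#88CBC6 is rgb(136, 203, 198).
A 38% tint moves each channel 38% toward 255:
  R: 136 + 45.22 = 181.22 → 181
  G: 203 + 0.38×(255−203) = 203 + 19.76 = 222.76 → 223
  B: 198 + 21.66 = 219.66 → 220
After the tint: rgb(181, 223, 220) = #B5DFDC.
Lerp each channel 80% toward 0:
  R: 181 + 0.8×(0−181) = 181 − 144.8 = 36.2 → 36
  G: 223 + 0.8×(0−223) = 223 − 178.4 = 44.6 → 45
  B: 220 − 176 = 44 → 44
rgb(36, 45, 44) = #242D2C.

#242D2C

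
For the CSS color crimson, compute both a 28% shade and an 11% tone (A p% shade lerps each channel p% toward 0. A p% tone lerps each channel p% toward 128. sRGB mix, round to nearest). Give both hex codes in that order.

CSS crimson is rgb(220, 20, 60).
28% shade:
  R: 220 + 0.28×(0−220) = 220 − 61.6 = 158.4 → 158
  G: 20 − 5.6 = 14.4 → 14
  B: 60 + 0.28×(0−60) = 60 − 16.8 = 43.2 → 43
  → #9e0e2b
11% tone:
  R: 220 + 0.11×(128−220) = 220 − 10.12 = 209.88 → 210
  G: 20 + 11.88 = 31.88 → 32
  B: 60 + 7.48 = 67.48 → 67
  → #d22043

#9e0e2b, #d22043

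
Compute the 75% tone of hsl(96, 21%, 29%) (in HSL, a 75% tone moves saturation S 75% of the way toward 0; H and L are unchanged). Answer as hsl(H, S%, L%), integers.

hsl(96, 5%, 29%)

S moves 75% from 21 toward 0: 21 − 15.75 = 5.25 → 5.
H and L are unchanged.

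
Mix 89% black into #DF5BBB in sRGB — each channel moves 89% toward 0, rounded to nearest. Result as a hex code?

#DF5BBB is rgb(223, 91, 187).
An 89% shade moves each channel 89% toward 0:
  R: 223 − 198.47 = 24.53 → 25
  G: 91 − 80.99 = 10.01 → 10
  B: 187 − 166.43 = 20.57 → 21
rgb(25, 10, 21) = #190A15.

#190A15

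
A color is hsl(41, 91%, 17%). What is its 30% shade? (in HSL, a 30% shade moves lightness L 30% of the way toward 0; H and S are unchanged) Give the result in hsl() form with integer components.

hsl(41, 91%, 12%)

L moves 30% from 17 toward 0: 17 − 5.1 = 11.9 → 12.
H and S are unchanged.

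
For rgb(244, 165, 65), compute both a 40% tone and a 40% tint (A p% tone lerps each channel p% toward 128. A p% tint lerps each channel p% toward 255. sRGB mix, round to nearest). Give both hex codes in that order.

40% tone:
  R: 244 + 0.4×(128−244) = 244 − 46.4 = 197.6 → 198
  G: 165 − 14.8 = 150.2 → 150
  B: 65 + 25.2 = 90.2 → 90
  → #c6965a
40% tint:
  R: 244 + 0.4×(255−244) = 244 + 4.4 = 248.4 → 248
  G: 165 + 0.4×(255−165) = 165 + 36 = 201 → 201
  B: 65 + 76 = 141 → 141
  → #f8c98d

#c6965a, #f8c98d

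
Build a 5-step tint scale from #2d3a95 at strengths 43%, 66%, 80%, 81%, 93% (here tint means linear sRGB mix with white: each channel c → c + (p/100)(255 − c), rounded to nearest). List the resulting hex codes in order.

#878fc3, #b8bcdb, #d5d8ea, #d7daeb, #f0f1f8

#2d3a95 is rgb(45, 58, 149).
43%: (45 + 90.3 = 135.3→135, 58 + 84.71 = 142.71→143, 149 + 45.58 = 194.58→195) → #878fc3
66%: (45 + 138.6 = 183.6→184, 58 + 130.02 = 188.02→188, 149 + 69.96 = 218.96→219) → #b8bcdb
80%: (45 + 168 = 213→213, 58 + 157.6 = 215.6→216, 149 + 84.8 = 233.8→234) → #d5d8ea
81%: (45 + 170.1 = 215.1→215, 58 + 159.57 = 217.57→218, 149 + 85.86 = 234.86→235) → #d7daeb
93%: (45 + 195.3 = 240.3→240, 58 + 183.21 = 241.21→241, 149 + 98.58 = 247.58→248) → #f0f1f8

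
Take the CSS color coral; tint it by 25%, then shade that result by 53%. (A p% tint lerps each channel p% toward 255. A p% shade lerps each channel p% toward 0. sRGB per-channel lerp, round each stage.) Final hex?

CSS coral is rgb(255, 127, 80).
A 25% tint moves each channel 25% toward 255:
  R: 255 + 0.25×(255−255) = 255 + 0 = 255 → 255
  G: 127 + 32 = 159 → 159
  B: 80 + 43.75 = 123.75 → 124
After the tint: rgb(255, 159, 124) = #ff9f7c.
Lerp each channel 53% toward 0:
  R: 255 + 0.53×(0−255) = 255 − 135.15 = 119.85 → 120
  G: 159 − 84.27 = 74.73 → 75
  B: 124 + 0.53×(0−124) = 124 − 65.72 = 58.28 → 58
rgb(120, 75, 58) = #784b3a.

#784b3a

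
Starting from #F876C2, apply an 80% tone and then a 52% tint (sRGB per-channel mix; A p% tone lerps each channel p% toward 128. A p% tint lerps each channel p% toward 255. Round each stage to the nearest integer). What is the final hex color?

#CEC1C8

#F876C2 is rgb(248, 118, 194).
Per channel, c → c + 0.8(128 − c):
  R: 248 − 96 = 152 → 152
  G: 118 + 0.8×(128−118) = 118 + 8 = 126 → 126
  B: 194 + 0.8×(128−194) = 194 − 52.8 = 141.2 → 141
After the tone: rgb(152, 126, 141) = #987E8D.
A 52% tint moves each channel 52% toward 255:
  R: 152 + 53.56 = 205.56 → 206
  G: 126 + 0.52×(255−126) = 126 + 67.08 = 193.08 → 193
  B: 141 + 59.28 = 200.28 → 200
rgb(206, 193, 200) = #CEC1C8.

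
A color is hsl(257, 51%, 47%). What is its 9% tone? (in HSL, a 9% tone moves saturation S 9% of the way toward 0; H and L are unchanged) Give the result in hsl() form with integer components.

S moves 9% from 51 toward 0: 51 − 4.59 = 46.41 → 46.
H and L are unchanged.

hsl(257, 46%, 47%)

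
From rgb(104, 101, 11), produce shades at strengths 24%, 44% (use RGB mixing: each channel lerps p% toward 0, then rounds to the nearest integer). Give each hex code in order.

24%: (104 − 24.96 = 79.04→79, 101 − 24.24 = 76.76→77, 11 − 2.64 = 8.36→8) → #4F4D08
44%: (104 − 45.76 = 58.24→58, 101 − 44.44 = 56.56→57, 11 − 4.84 = 6.16→6) → #3A3906

#4F4D08, #3A3906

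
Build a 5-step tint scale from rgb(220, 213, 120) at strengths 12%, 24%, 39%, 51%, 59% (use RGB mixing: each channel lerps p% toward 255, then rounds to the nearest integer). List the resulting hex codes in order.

#E0DA88, #E4DF98, #EAE5AD, #EEEABD, #F1EEC8

12%: (220 + 4.2 = 224.2→224, 213 + 5.04 = 218.04→218, 120 + 16.2 = 136.2→136) → #E0DA88
24%: (220 + 8.4 = 228.4→228, 213 + 10.08 = 223.08→223, 120 + 32.4 = 152.4→152) → #E4DF98
39%: (220 + 13.65 = 233.65→234, 213 + 16.38 = 229.38→229, 120 + 52.65 = 172.65→173) → #EAE5AD
51%: (220 + 17.85 = 237.85→238, 213 + 21.42 = 234.42→234, 120 + 68.85 = 188.85→189) → #EEEABD
59%: (220 + 20.65 = 240.65→241, 213 + 24.78 = 237.78→238, 120 + 79.65 = 199.65→200) → #F1EEC8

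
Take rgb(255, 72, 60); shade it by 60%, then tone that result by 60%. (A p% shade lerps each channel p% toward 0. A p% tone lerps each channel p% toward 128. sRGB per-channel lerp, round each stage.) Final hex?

#765856

Lerp each channel 60% toward 0:
  R: 255 − 153 = 102 → 102
  G: 72 − 43.2 = 28.8 → 29
  B: 60 + 0.6×(0−60) = 60 − 36 = 24 → 24
After the shade: rgb(102, 29, 24) = #661D18.
Per channel, c → c + 0.6(128 − c):
  R: 102 + 15.6 = 117.6 → 118
  G: 29 + 0.6×(128−29) = 29 + 59.4 = 88.4 → 88
  B: 24 + 0.6×(128−24) = 24 + 62.4 = 86.4 → 86
rgb(118, 88, 86) = #765856.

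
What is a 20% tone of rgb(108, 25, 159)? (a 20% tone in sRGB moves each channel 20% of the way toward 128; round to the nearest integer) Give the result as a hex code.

#702e99

Per channel, c → c + 0.2(128 − c):
  R: 108 + 4 = 112 → 112
  G: 25 + 0.2×(128−25) = 25 + 20.6 = 45.6 → 46
  B: 159 + 0.2×(128−159) = 159 − 6.2 = 152.8 → 153
rgb(112, 46, 153) = #702e99.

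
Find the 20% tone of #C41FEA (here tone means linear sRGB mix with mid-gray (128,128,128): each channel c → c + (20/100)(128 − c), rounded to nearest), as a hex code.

#C41FEA is rgb(196, 31, 234).
Lerp each channel 20% toward 128:
  R: 196 − 13.6 = 182.4 → 182
  G: 31 + 0.2×(128−31) = 31 + 19.4 = 50.4 → 50
  B: 234 − 21.2 = 212.8 → 213
rgb(182, 50, 213) = #B632D5.

#B632D5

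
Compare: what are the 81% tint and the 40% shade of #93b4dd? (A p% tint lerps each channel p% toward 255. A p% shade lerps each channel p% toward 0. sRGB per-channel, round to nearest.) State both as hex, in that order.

#eaf1f9, #586c85

#93b4dd is rgb(147, 180, 221).
81% tint:
  R: 147 + 0.81×(255−147) = 147 + 87.48 = 234.48 → 234
  G: 180 + 0.81×(255−180) = 180 + 60.75 = 240.75 → 241
  B: 221 + 0.81×(255−221) = 221 + 27.54 = 248.54 → 249
  → #eaf1f9
40% shade:
  R: 147 − 58.8 = 88.2 → 88
  G: 180 + 0.4×(0−180) = 180 − 72 = 108 → 108
  B: 221 − 88.4 = 132.6 → 133
  → #586c85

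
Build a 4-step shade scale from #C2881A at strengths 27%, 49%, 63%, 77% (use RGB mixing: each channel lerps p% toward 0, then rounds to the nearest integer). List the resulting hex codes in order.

#8E6313, #63450D, #48320A, #2D1F06

#C2881A is rgb(194, 136, 26).
27%: (194 − 52.38 = 141.62→142, 136 − 36.72 = 99.28→99, 26 − 7.02 = 18.98→19) → #8E6313
49%: (194 − 95.06 = 98.94→99, 136 − 66.64 = 69.36→69, 26 − 12.74 = 13.26→13) → #63450D
63%: (194 − 122.22 = 71.78→72, 136 − 85.68 = 50.32→50, 26 − 16.38 = 9.62→10) → #48320A
77%: (194 − 149.38 = 44.62→45, 136 − 104.72 = 31.28→31, 26 − 20.02 = 5.98→6) → #2D1F06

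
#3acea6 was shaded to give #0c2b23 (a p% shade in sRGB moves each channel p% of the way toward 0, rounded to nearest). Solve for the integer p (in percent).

#3acea6 is rgb(58, 206, 166); #0c2b23 is rgb(12, 43, 35).
On the G channel (widest range): 43 ≈ 206 + (p/100)(0 − 206), so p ≈ 100×(43 − 206)/(0 − 206) = -16300/-206 = 79.13.
p = 79 reproduces all three channels after rounding.

79%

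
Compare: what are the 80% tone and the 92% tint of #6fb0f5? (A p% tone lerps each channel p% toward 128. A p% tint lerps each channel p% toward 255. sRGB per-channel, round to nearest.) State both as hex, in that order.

#7d8a97, #f3f9fe

#6fb0f5 is rgb(111, 176, 245).
80% tone:
  R: 111 + 13.6 = 124.6 → 125
  G: 176 − 38.4 = 137.6 → 138
  B: 245 − 93.6 = 151.4 → 151
  → #7d8a97
92% tint:
  R: 111 + 0.92×(255−111) = 111 + 132.48 = 243.48 → 243
  G: 176 + 0.92×(255−176) = 176 + 72.68 = 248.68 → 249
  B: 245 + 0.92×(255−245) = 245 + 9.2 = 254.2 → 254
  → #f3f9fe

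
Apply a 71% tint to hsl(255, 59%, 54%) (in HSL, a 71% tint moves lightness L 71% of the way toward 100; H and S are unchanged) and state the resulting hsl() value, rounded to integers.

L moves 71% from 54 toward 100: 54 + 32.66 = 86.66 → 87.
H and S are unchanged.

hsl(255, 59%, 87%)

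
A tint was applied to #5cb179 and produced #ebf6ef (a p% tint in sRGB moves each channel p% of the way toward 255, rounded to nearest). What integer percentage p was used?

88%

#5cb179 is rgb(92, 177, 121); #ebf6ef is rgb(235, 246, 239).
On the R channel (widest range): 235 ≈ 92 + (p/100)(255 − 92), so p ≈ 100×(235 − 92)/(255 − 92) = 14300/163 = 87.73.
p = 88 reproduces all three channels after rounding.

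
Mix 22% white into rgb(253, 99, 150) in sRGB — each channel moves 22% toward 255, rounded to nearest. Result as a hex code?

#fd85ad

Per channel, c → c + 0.22(255 − c):
  R: 253 + 0.44 = 253.44 → 253
  G: 99 + 0.22×(255−99) = 99 + 34.32 = 133.32 → 133
  B: 150 + 0.22×(255−150) = 150 + 23.1 = 173.1 → 173
rgb(253, 133, 173) = #fd85ad.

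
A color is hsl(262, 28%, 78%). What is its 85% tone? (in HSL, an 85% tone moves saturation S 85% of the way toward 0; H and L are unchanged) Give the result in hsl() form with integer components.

S moves 85% from 28 toward 0: 28 − 23.8 = 4.2 → 4.
H and L are unchanged.

hsl(262, 4%, 78%)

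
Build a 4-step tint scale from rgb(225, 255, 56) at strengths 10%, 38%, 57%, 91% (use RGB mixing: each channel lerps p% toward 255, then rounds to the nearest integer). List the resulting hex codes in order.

10%: (225 + 3 = 228→228, 255→255, 56 + 19.9 = 75.9→76) → #e4ff4c
38%: (225 + 11.4 = 236.4→236, 255→255, 56 + 75.62 = 131.62→132) → #ecff84
57%: (225 + 17.1 = 242.1→242, 255→255, 56 + 113.43 = 169.43→169) → #f2ffa9
91%: (225 + 27.3 = 252.3→252, 255→255, 56 + 181.09 = 237.09→237) → #fcffed

#e4ff4c, #ecff84, #f2ffa9, #fcffed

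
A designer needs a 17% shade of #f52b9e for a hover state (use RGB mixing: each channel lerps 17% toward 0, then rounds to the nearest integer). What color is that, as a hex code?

#f52b9e is rgb(245, 43, 158).
Lerp each channel 17% toward 0:
  R: 245 + 0.17×(0−245) = 245 − 41.65 = 203.35 → 203
  G: 43 + 0.17×(0−43) = 43 − 7.31 = 35.69 → 36
  B: 158 + 0.17×(0−158) = 158 − 26.86 = 131.14 → 131
rgb(203, 36, 131) = #cb2483.

#cb2483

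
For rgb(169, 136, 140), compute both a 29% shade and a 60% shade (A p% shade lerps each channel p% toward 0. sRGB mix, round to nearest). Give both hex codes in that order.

#786163, #443638

29% shade:
  R: 169 − 49.01 = 119.99 → 120
  G: 136 + 0.29×(0−136) = 136 − 39.44 = 96.56 → 97
  B: 140 + 0.29×(0−140) = 140 − 40.6 = 99.4 → 99
  → #786163
60% shade:
  R: 169 − 101.4 = 67.6 → 68
  G: 136 − 81.6 = 54.4 → 54
  B: 140 + 0.6×(0−140) = 140 − 84 = 56 → 56
  → #443638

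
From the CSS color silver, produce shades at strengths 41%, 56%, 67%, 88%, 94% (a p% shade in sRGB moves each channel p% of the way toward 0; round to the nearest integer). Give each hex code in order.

CSS silver is rgb(192, 192, 192).
41%: (192 − 78.72 = 113.28→113, 192 − 78.72 = 113.28→113, 192 − 78.72 = 113.28→113) → #717171
56%: (192 − 107.52 = 84.48→84, 192 − 107.52 = 84.48→84, 192 − 107.52 = 84.48→84) → #545454
67%: (192 − 128.64 = 63.36→63, 192 − 128.64 = 63.36→63, 192 − 128.64 = 63.36→63) → #3F3F3F
88%: (192 − 168.96 = 23.04→23, 192 − 168.96 = 23.04→23, 192 − 168.96 = 23.04→23) → #171717
94%: (192 − 180.48 = 11.52→12, 192 − 180.48 = 11.52→12, 192 − 180.48 = 11.52→12) → #0C0C0C

#717171, #545454, #3F3F3F, #171717, #0C0C0C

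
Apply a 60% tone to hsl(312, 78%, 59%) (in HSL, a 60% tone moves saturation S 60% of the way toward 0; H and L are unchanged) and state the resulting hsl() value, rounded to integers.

hsl(312, 31%, 59%)

S moves 60% from 78 toward 0: 78 − 46.8 = 31.2 → 31.
H and L are unchanged.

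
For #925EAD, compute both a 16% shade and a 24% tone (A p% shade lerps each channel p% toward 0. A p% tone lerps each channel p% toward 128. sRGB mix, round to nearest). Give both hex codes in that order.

#925EAD is rgb(146, 94, 173).
16% shade:
  R: 146 + 0.16×(0−146) = 146 − 23.36 = 122.64 → 123
  G: 94 + 0.16×(0−94) = 94 − 15.04 = 78.96 → 79
  B: 173 + 0.16×(0−173) = 173 − 27.68 = 145.32 → 145
  → #7B4F91
24% tone:
  R: 146 + 0.24×(128−146) = 146 − 4.32 = 141.68 → 142
  G: 94 + 0.24×(128−94) = 94 + 8.16 = 102.16 → 102
  B: 173 + 0.24×(128−173) = 173 − 10.8 = 162.2 → 162
  → #8E66A2

#7B4F91, #8E66A2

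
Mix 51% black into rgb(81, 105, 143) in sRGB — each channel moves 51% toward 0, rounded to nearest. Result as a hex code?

#283346

Per channel, c → c + 0.51(0 − c):
  R: 81 + 0.51×(0−81) = 81 − 41.31 = 39.69 → 40
  G: 105 + 0.51×(0−105) = 105 − 53.55 = 51.45 → 51
  B: 143 + 0.51×(0−143) = 143 − 72.93 = 70.07 → 70
rgb(40, 51, 70) = #283346.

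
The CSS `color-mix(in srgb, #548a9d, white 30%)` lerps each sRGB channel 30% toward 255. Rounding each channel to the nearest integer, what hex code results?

#548a9d is rgb(84, 138, 157).
Lerp each channel 30% toward 255:
  R: 84 + 0.3×(255−84) = 84 + 51.3 = 135.3 → 135
  G: 138 + 35.1 = 173.1 → 173
  B: 157 + 0.3×(255−157) = 157 + 29.4 = 186.4 → 186
rgb(135, 173, 186) = #87adba.

#87adba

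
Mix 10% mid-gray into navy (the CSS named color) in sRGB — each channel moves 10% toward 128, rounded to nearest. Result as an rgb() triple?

CSS navy is rgb(0, 0, 128).
A 10% tone moves each channel 10% toward 128:
  R: 0 + 0.1×(128−0) = 0 + 12.8 = 12.8 → 13
  G: 0 + 0.1×(128−0) = 0 + 12.8 = 12.8 → 13
  B: 128 + 0.1×(128−128) = 128 + 0 = 128 → 128

rgb(13, 13, 128)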